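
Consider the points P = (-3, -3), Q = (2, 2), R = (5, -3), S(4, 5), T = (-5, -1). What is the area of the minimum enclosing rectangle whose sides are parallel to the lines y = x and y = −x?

In coordinates u = x + y, v = x − y the rectangle is axis-aligned; the map (x,y)→(u,v) scales areas by 2.
u-values: -6, 4, 2, 9, -6; range = 9 − (-6) = 15.
v-values: 0, 0, 8, -1, -4; range = 8 − (-4) = 12.
Area = (15 × 12) / 2 = 90.

90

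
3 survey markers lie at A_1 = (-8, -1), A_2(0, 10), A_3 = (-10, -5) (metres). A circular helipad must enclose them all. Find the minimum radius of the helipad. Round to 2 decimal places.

9.01

Side lengths²: A_1A_2² = 185, A_1A_3² = 20, A_2A_3² = 325.
Since A_2A_3² = 325 ≥ 185 + 20 = 205, the angle opposite A_2A_3 is not acute, so the smallest enclosing circle has A_2A_3 as diameter.
Centre = midpoint of A_2A_3 = (-5, 2.5), r² = 325/4 = 81.25.
r = √(81.25) ≈ 9.01.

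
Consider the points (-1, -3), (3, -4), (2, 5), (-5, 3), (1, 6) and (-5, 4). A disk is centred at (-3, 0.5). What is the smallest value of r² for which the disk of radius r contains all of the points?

The required radius is the distance from (-3, 0.5) to the farthest point.
Squared distances: 16.25, 56.25, 45.25, 10.25, 46.25, 16.25.
Maximum is 56.25, attained at (3, -4).

56.25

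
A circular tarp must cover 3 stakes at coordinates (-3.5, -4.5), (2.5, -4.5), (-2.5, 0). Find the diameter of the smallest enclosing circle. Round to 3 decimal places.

Call the three points A, B, C in the order given.
Side lengths²: AB² = 36, AC² = 21.25, BC² = 45.25.
Since BC² = 45.25 < 36 + 21.25 = 57.25, the triangle is acute, so the smallest enclosing circle is the circumcircle.
Circumcentre = (-0.5, -101/36), r² = 15385/1296.
Diameter = 2r = 2√(15385/1296) ≈ 6.891.

6.891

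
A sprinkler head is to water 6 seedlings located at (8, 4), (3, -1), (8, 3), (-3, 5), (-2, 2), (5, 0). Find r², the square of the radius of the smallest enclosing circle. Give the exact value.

31.25

The minimum enclosing circle of a finite set is fixed by two of the points (as a diameter) or three (as a circumcircle).
The farthest pair is (8, 3)–(-3, 5) with squared distance 125. The circle on this segment as diameter has centre (2.5, 4) and r² = 125/4 = 31.25.
Check (8, 4): distance² to centre = 30.25 ≤ 31.25, so it lies inside.
All remaining points lie in this disk, and no smaller disk contains both endpoints, so this is the minimum enclosing circle.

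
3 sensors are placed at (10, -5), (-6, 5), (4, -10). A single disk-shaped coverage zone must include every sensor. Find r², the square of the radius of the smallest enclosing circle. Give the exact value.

Call the three points A, B, C in the order given.
Side lengths²: AB² = 356, AC² = 61, BC² = 325.
Since AB² = 356 < 325 + 61 = 386, the triangle is acute, so the smallest enclosing circle is the circumcircle.
Circumcentre = (41/28, -6/7), r² = 70577/784.

70577/784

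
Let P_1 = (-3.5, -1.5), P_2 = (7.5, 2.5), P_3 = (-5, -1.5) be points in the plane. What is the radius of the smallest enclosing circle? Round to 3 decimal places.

Side lengths²: P_1P_2² = 137, P_1P_3² = 2.25, P_2P_3² = 172.25.
Since P_2P_3² = 172.25 ≥ 137 + 2.25 = 139.25, the angle opposite P_2P_3 is not acute, so the smallest enclosing circle has P_2P_3 as diameter.
Centre = midpoint of P_2P_3 = (1.25, 0.5), r² = 172.25/4 = 43.0625.
r = √(43.0625) ≈ 6.562.

6.562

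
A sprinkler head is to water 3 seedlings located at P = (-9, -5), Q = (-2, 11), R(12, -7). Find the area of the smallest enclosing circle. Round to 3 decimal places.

452.498

Side lengths²: PQ² = 305, PR² = 445, QR² = 520.
Since QR² = 520 < 445 + 305 = 750, the triangle is acute, so the smallest enclosing circle is the circumcircle.
Circumcentre = (143/70, -0.3), r² = 70577/490.
Area = π·r² = π·70577/490 ≈ 452.498.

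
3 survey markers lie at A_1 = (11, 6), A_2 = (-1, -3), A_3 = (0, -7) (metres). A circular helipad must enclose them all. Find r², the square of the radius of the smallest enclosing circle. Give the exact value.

Side lengths²: A_1A_2² = 225, A_1A_3² = 290, A_2A_3² = 17.
Since A_1A_3² = 290 ≥ 225 + 17 = 242, the angle opposite A_1A_3 is not acute, so the smallest enclosing circle has A_1A_3 as diameter.
Centre = midpoint of A_1A_3 = (5.5, -0.5), r² = 290/4 = 72.5.

72.5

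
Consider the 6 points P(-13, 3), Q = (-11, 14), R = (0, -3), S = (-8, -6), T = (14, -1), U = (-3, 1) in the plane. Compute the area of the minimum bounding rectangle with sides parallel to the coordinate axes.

x ranges over [-13, 14], width 27.
y ranges over [-6, 14], height 20.
Area = 27 × 20 = 540.

540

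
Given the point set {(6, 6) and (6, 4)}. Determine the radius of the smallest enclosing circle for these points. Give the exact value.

The smallest circle enclosing two points has them as diameter endpoints.
Centre = midpoint = (6, 5); r² = |(6, 6)−(6, 4)|²/4 = 4/4 = 1.
r = √1 = 1.

1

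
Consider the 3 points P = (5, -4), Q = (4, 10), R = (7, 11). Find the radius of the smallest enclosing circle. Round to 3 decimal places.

Side lengths²: PQ² = 197, PR² = 229, QR² = 10.
Since PR² = 229 ≥ 197 + 10 = 207, the angle opposite PR is not acute, so the smallest enclosing circle has PR as diameter.
Centre = midpoint of PR = (6, 3.5), r² = 229/4 = 57.25.
r = √(57.25) ≈ 7.566.

7.566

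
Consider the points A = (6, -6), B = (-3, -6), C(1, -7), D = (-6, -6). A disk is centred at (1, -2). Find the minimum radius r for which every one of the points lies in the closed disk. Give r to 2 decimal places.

8.06

The required radius is the distance from (1, -2) to the farthest point.
Squared distances: 41, 32, 25, 65.
Maximum is 65, attained at D.
r = √65 ≈ 8.06.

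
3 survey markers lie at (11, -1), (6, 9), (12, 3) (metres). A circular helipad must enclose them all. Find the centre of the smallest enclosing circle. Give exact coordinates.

Call the three points A, B, C in the order given.
Side lengths²: AB² = 125, AC² = 17, BC² = 72.
Since AB² = 125 ≥ 72 + 17 = 89, the angle opposite AB is not acute, so the smallest enclosing circle has AB as diameter.
Centre = midpoint of AB = (8.5, 4), r² = 125/4 = 31.25.
Centre = (8.5, 4).

(8.5, 4)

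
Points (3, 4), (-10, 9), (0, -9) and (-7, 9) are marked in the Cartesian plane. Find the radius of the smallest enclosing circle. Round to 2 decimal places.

10.30

A smallest enclosing disk is always determined by at most three of the input points on its boundary.
The farthest pair is (-10, 9)–(0, -9) with squared distance 424. The circle on this segment as diameter has centre (-5, 0) and r² = 424/4 = 106.
Check (3, 4): distance² to centre = 80 ≤ 106, so it lies inside.
All remaining points lie in this disk, and no smaller disk contains both endpoints, so this is the minimum enclosing circle.
r = √106 ≈ 10.30.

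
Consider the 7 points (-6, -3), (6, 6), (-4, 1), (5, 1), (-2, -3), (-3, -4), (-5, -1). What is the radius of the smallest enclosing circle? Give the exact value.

7.5

By Welzl's lemma the MEC is supported by two points (diametrically opposite) or three points (on a circumcircle).
The farthest pair is (-6, -3)–(6, 6) with squared distance 225. The circle on this segment as diameter has centre (0, 1.5) and r² = 225/4 = 56.25.
Check (-4, 1): distance² to centre = 16.25 ≤ 56.25, so it lies inside.
All remaining points lie in this disk, and no smaller disk contains both endpoints, so this is the minimum enclosing circle.
r = √(56.25) = 7.5.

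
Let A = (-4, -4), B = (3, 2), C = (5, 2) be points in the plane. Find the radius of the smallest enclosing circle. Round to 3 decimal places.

Side lengths²: AB² = 85, AC² = 117, BC² = 4.
Since AC² = 117 ≥ 85 + 4 = 89, the angle opposite AC is not acute, so the smallest enclosing circle has AC as diameter.
Centre = midpoint of AC = (0.5, -1), r² = 117/4 = 29.25.
r = √(29.25) ≈ 5.408.

5.408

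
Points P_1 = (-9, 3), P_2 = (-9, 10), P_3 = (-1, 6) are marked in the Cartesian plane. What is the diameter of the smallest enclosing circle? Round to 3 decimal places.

Side lengths²: P_1P_2² = 49, P_1P_3² = 73, P_2P_3² = 80.
Since P_2P_3² = 80 < 73 + 49 = 122, the triangle is acute, so the smallest enclosing circle is the circumcircle.
Circumcentre = (-5.75, 6.5), r² = 22.8125.
Diameter = 2r = 2√(22.8125) ≈ 9.552.

9.552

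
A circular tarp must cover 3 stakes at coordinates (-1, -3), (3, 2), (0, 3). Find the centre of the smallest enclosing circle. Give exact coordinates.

Call the three points A, B, C in the order given.
Side lengths²: AB² = 41, AC² = 37, BC² = 10.
Since AB² = 41 < 37 + 10 = 47, the triangle is acute, so the smallest enclosing circle is the circumcircle.
Circumcentre = (23/38, -7/38), r² = 7585/722.
Centre = (23/38, -7/38).

(23/38, -7/38)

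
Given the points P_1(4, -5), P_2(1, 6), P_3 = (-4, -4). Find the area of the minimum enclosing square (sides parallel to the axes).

The bounding box has width 8 and height 11.
An axis-aligned square enclosing the set must have side ≥ max(width, height).
So the minimum side is max(8, 11) = 11.
Area = 11² = 121.

121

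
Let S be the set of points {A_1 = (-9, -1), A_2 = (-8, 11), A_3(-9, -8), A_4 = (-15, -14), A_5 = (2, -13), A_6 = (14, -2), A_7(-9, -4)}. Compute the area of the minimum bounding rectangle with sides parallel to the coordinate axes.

x ranges over [-15, 14], width 29.
y ranges over [-14, 11], height 25.
Area = 29 × 25 = 725.

725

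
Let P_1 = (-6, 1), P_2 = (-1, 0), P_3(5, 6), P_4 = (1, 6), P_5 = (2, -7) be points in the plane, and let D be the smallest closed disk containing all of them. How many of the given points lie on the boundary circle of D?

A smallest enclosing disk is always determined by at most three of the input points on its boundary.
The minimum enclosing circle is determined by three boundary points: P_1, P_3, P_5.
Their circumcentre is (1.0625, 0.0625) with r² = 50.7578125.
The farthest remaining point P_4 is at distance² 35.2578125 ≤ 50.7578125.
The points at distance exactly r from the centre are P_1, P_3, P_5 — 3 points.

3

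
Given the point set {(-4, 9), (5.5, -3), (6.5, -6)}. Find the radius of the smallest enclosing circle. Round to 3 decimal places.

Call the three points A, B, C in the order given.
Side lengths²: AB² = 234.25, AC² = 335.25, BC² = 10.
Since AC² = 335.25 ≥ 234.25 + 10 = 244.25, the angle opposite AC is not acute, so the smallest enclosing circle has AC as diameter.
Centre = midpoint of AC = (1.25, 1.5), r² = 335.25/4 = 83.8125.
r = √(83.8125) ≈ 9.155.

9.155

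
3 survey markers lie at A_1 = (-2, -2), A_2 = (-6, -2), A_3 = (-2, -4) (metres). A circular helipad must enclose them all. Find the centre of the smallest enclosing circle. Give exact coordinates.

(-4, -3)

Side lengths²: A_1A_2² = 16, A_1A_3² = 4, A_2A_3² = 20.
Since A_2A_3² = 20 ≥ 16 + 4 = 20, the angle opposite A_2A_3 is not acute, so the smallest enclosing circle has A_2A_3 as diameter.
Centre = midpoint of A_2A_3 = (-4, -3), r² = 20/4 = 5.
Centre = (-4, -3).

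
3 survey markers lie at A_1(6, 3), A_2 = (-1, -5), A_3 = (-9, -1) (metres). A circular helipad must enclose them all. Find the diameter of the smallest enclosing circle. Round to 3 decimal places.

Side lengths²: A_1A_2² = 113, A_1A_3² = 241, A_2A_3² = 80.
Since A_1A_3² = 241 ≥ 113 + 80 = 193, the angle opposite A_1A_3 is not acute, so the smallest enclosing circle has A_1A_3 as diameter.
Centre = midpoint of A_1A_3 = (-1.5, 1), r² = 241/4 = 60.25.
Diameter = 2r = 2√(60.25) ≈ 15.524.

15.524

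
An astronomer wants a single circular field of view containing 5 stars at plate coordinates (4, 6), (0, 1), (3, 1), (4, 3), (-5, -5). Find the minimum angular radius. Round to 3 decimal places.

7.106

The farthest pair is (4, 6)–(-5, -5) with squared distance 202. The circle on this segment as diameter has centre (-0.5, 0.5) and r² = 202/4 = 50.5.
Check (0, 1): distance² to centre = 0.5 ≤ 50.5, so it lies inside.
All remaining points lie in this disk, and no smaller disk contains both endpoints, so this is the minimum enclosing circle.
r = √(50.5) ≈ 7.106.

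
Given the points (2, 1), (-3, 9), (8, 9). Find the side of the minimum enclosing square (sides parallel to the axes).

The bounding box has width 11 and height 8.
An axis-aligned square enclosing the set must have side ≥ max(width, height).
So the minimum side is max(11, 8) = 11.

11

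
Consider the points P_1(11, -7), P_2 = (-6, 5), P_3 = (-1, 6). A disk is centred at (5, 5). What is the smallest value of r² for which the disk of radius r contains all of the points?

The required radius is the distance from (5, 5) to the farthest point.
Squared distances: 180, 121, 37.
Maximum is 180, attained at P_1.

180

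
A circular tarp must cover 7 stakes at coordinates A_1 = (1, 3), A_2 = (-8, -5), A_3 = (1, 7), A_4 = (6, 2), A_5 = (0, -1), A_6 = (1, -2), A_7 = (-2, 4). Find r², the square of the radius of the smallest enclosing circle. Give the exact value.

62.5

The minimum enclosing circle is determined by three boundary points: A_2, A_3, A_4.
Their circumcentre is (-1.5, -0.5) with r² = 62.5.
The farthest remaining point A_7 is at distance² 20.5 ≤ 62.5.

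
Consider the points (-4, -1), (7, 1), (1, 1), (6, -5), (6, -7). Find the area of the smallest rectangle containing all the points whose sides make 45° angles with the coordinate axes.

104

In coordinates u = x + y, v = x − y the rectangle is axis-aligned; the map (x,y)→(u,v) scales areas by 2.
u-values: -5, 8, 2, 1, -1; range = 8 − (-5) = 13.
v-values: -3, 6, 0, 11, 13; range = 13 − (-3) = 16.
Area = (13 × 16) / 2 = 104.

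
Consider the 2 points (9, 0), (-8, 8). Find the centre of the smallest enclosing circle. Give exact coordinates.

(0.5, 4)

The smallest circle enclosing two points has them as diameter endpoints.
Centre = midpoint = (0.5, 4); r² = |(9, 0)−(-8, 8)|²/4 = 353/4 = 88.25.
Centre = (0.5, 4).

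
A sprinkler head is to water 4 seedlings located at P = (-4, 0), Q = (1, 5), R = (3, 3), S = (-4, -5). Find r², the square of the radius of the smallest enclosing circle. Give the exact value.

31.25

The farthest pair is Q–S with squared distance 125. The circle on this segment as diameter has centre (-1.5, 0) and r² = 125/4 = 31.25.
Check P: distance² to centre = 6.25 ≤ 31.25, so it lies inside.
All remaining points lie in this disk, and no smaller disk contains both endpoints, so this is the minimum enclosing circle.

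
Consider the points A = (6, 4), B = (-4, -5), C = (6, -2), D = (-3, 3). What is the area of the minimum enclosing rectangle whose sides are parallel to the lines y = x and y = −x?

In coordinates u = x + y, v = x − y the rectangle is axis-aligned; the map (x,y)→(u,v) scales areas by 2.
u-values: 10, -9, 4, 0; range = 10 − (-9) = 19.
v-values: 2, 1, 8, -6; range = 8 − (-6) = 14.
Area = (19 × 14) / 2 = 133.

133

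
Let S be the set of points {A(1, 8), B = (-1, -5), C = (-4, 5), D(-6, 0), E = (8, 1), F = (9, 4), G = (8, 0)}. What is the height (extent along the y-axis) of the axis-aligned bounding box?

13

max y = 8, min y = -5, so height = 13.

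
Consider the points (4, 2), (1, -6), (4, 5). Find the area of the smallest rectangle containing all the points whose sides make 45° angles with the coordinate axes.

56

In coordinates u = x + y, v = x − y the rectangle is axis-aligned; the map (x,y)→(u,v) scales areas by 2.
u-values: 6, -5, 9; range = 9 − (-5) = 14.
v-values: 2, 7, -1; range = 7 − (-1) = 8.
Area = (14 × 8) / 2 = 56.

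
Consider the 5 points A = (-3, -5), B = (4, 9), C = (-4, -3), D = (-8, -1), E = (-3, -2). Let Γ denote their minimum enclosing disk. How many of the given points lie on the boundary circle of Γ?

The minimum enclosing circle is determined by three boundary points: A, B, D.
Their circumcentre is (-13/14, 19/7) with r² = 12505/196.
The farthest remaining point C is at distance² 8249/196 ≤ 12505/196.
The points at distance exactly r from the centre are A, B, D — 3 points.

3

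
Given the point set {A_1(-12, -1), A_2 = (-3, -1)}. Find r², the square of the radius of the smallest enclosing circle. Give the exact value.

The smallest circle enclosing two points has them as diameter endpoints.
Centre = midpoint = (-7.5, -1); r² = |A_1A_2|²/4 = 81/4 = 20.25.

20.25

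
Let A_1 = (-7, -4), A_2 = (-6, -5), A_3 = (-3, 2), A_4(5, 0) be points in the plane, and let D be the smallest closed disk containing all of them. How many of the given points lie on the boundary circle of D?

2

The minimum enclosing circle of a finite set is fixed by two of the points (as a diameter) or three (as a circumcircle).
The farthest pair is A_1–A_4 with squared distance 160. The circle on this segment as diameter has centre (-1, -2) and r² = 160/4 = 40.
Check A_2: distance² to centre = 34 ≤ 40, so it lies inside.
All remaining points lie in this disk, and no smaller disk contains both endpoints, so this is the minimum enclosing circle.
The points at distance exactly r from the centre are A_1, A_4 — 2 points.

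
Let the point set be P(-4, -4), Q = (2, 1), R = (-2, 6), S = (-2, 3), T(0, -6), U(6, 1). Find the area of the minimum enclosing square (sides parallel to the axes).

144

The bounding box has width 10 and height 12.
An axis-aligned square enclosing the set must have side ≥ max(width, height).
So the minimum side is max(10, 12) = 12.
Area = 12² = 144.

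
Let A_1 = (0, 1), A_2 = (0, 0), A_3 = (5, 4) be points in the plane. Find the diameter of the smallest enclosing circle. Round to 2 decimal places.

Side lengths²: A_1A_2² = 1, A_1A_3² = 34, A_2A_3² = 41.
Since A_2A_3² = 41 ≥ 34 + 1 = 35, the angle opposite A_2A_3 is not acute, so the smallest enclosing circle has A_2A_3 as diameter.
Centre = midpoint of A_2A_3 = (2.5, 2), r² = 41/4 = 10.25.
Diameter = 2r = 2√(10.25) ≈ 6.40.

6.40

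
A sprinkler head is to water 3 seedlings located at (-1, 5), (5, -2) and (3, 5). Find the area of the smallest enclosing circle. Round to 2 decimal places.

66.76

Call the three points A, B, C in the order given.
Side lengths²: AB² = 85, AC² = 16, BC² = 53.
Since AB² = 85 ≥ 53 + 16 = 69, the angle opposite AB is not acute, so the smallest enclosing circle has AB as diameter.
Centre = midpoint of AB = (2, 1.5), r² = 85/4 = 21.25.
Area = π·r² = π·21.25 ≈ 66.76.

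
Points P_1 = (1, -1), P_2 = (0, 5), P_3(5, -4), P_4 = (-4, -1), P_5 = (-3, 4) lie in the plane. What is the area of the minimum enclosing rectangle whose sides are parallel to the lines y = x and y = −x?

80

In coordinates u = x + y, v = x − y the rectangle is axis-aligned; the map (x,y)→(u,v) scales areas by 2.
u-values: 0, 5, 1, -5, 1; range = 5 − (-5) = 10.
v-values: 2, -5, 9, -3, -7; range = 9 − (-7) = 16.
Area = (10 × 16) / 2 = 80.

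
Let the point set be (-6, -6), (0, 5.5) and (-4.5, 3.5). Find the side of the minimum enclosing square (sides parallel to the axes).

11.5

The bounding box has width 6 and height 11.5.
An axis-aligned square enclosing the set must have side ≥ max(width, height).
So the minimum side is max(6, 11.5) = 11.5.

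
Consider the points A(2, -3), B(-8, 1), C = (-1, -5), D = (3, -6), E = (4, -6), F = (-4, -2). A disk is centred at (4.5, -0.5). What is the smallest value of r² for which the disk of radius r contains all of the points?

The required radius is the distance from (4.5, -0.5) to the farthest point.
Squared distances: 12.5, 158.5, 50.5, 32.5, 30.5, 74.5.
Maximum is 158.5, attained at B.

158.5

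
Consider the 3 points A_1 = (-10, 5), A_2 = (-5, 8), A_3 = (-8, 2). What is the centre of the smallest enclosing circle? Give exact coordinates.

(-93/14, 71/14)

Side lengths²: A_1A_2² = 34, A_1A_3² = 13, A_2A_3² = 45.
Since A_2A_3² = 45 < 34 + 13 = 47, the triangle is acute, so the smallest enclosing circle is the circumcircle.
Circumcentre = (-93/14, 71/14), r² = 1105/98.
Centre = (-93/14, 71/14).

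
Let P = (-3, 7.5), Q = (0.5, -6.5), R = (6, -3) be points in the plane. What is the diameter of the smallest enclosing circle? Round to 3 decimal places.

14.577

Side lengths²: PQ² = 208.25, PR² = 191.25, QR² = 42.5.
Since PQ² = 208.25 < 191.25 + 42.5 = 233.75, the triangle is acute, so the smallest enclosing circle is the circumcircle.
Circumcentre = (-0.25, 0.75), r² = 53.125.
Diameter = 2r = 2√(53.125) ≈ 14.577.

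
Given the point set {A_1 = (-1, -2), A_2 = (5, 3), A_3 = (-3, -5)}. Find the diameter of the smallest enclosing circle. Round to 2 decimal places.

Side lengths²: A_1A_2² = 61, A_1A_3² = 13, A_2A_3² = 128.
Since A_2A_3² = 128 ≥ 61 + 13 = 74, the angle opposite A_2A_3 is not acute, so the smallest enclosing circle has A_2A_3 as diameter.
Centre = midpoint of A_2A_3 = (1, -1), r² = 128/4 = 32.
Diameter = 2r = 2√32 ≈ 11.31.

11.31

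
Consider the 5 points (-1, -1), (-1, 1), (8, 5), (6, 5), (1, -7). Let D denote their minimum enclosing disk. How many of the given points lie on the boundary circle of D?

The farthest pair is (8, 5)–(1, -7) with squared distance 193. The circle on this segment as diameter has centre (4.5, -1) and r² = 193/4 = 48.25.
Check (-1, -1): distance² to centre = 30.25 ≤ 48.25, so it lies inside.
All remaining points lie in this disk, and no smaller disk contains both endpoints, so this is the minimum enclosing circle.
The points at distance exactly r from the centre are (8, 5), (1, -7) — 2 points.

2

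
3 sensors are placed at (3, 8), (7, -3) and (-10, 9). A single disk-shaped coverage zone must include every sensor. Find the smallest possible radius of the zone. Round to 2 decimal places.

10.40

Call the three points A, B, C in the order given.
Side lengths²: AB² = 137, AC² = 170, BC² = 433.
Since BC² = 433 ≥ 170 + 137 = 307, the angle opposite BC is not acute, so the smallest enclosing circle has BC as diameter.
Centre = midpoint of BC = (-1.5, 3), r² = 433/4 = 108.25.
r = √(108.25) ≈ 10.40.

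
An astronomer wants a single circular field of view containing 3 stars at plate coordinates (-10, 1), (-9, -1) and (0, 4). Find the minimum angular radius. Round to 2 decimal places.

5.23

Call the three points A, B, C in the order given.
Side lengths²: AB² = 5, AC² = 109, BC² = 106.
Since AC² = 109 < 106 + 5 = 111, the triangle is acute, so the smallest enclosing circle is the circumcircle.
Circumcentre = (-227/46, 105/46), r² = 28885/1058.
r = √(28885/1058) ≈ 5.23.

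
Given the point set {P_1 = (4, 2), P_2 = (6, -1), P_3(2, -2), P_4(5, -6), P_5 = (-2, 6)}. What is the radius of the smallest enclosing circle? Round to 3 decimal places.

A smallest enclosing disk is always determined by at most three of the input points on its boundary.
The farthest pair is P_4–P_5 with squared distance 193. The circle on this segment as diameter has centre (1.5, 0) and r² = 193/4 = 48.25.
Check P_1: distance² to centre = 10.25 ≤ 48.25, so it lies inside.
All remaining points lie in this disk, and no smaller disk contains both endpoints, so this is the minimum enclosing circle.
r = √(48.25) ≈ 6.946.

6.946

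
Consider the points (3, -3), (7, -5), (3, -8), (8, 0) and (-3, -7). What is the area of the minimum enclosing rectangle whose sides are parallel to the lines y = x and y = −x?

In coordinates u = x + y, v = x − y the rectangle is axis-aligned; the map (x,y)→(u,v) scales areas by 2.
u-values: 0, 2, -5, 8, -10; range = 8 − (-10) = 18.
v-values: 6, 12, 11, 8, 4; range = 12 − 4 = 8.
Area = (18 × 8) / 2 = 72.

72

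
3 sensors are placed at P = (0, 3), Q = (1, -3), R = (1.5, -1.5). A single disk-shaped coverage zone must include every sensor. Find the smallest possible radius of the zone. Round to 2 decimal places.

3.04

Side lengths²: PQ² = 37, PR² = 22.5, QR² = 2.5.
Since PQ² = 37 ≥ 22.5 + 2.5 = 25, the angle opposite PQ is not acute, so the smallest enclosing circle has PQ as diameter.
Centre = midpoint of PQ = (0.5, 0), r² = 37/4 = 9.25.
r = √(9.25) ≈ 3.04.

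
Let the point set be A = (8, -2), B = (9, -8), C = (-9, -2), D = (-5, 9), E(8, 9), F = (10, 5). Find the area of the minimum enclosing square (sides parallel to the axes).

361

The bounding box has width 19 and height 17.
An axis-aligned square enclosing the set must have side ≥ max(width, height).
So the minimum side is max(19, 17) = 19.
Area = 19² = 361.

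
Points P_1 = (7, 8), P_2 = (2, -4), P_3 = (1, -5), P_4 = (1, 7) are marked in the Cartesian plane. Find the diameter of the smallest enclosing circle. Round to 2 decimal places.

A smallest enclosing disk is always determined by at most three of the input points on its boundary.
The farthest pair is P_1–P_3 with squared distance 205. The circle on this segment as diameter has centre (4, 1.5) and r² = 205/4 = 51.25.
Check P_2: distance² to centre = 34.25 ≤ 51.25, so it lies inside.
All remaining points lie in this disk, and no smaller disk contains both endpoints, so this is the minimum enclosing circle.
Diameter = 2r = 2√(51.25) ≈ 14.32.

14.32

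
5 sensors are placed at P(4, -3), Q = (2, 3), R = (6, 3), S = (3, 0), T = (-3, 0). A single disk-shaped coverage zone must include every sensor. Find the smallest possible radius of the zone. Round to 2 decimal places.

4.76

By Welzl's lemma the MEC is supported by two points (diametrically opposite) or three points (on a circumcircle).
The minimum enclosing circle is determined by three boundary points: P, R, T.
Their circumcentre is (1.625, 1.125) with r² = 22.65625.
The farthest remaining point Q is at distance² 3.65625 ≤ 22.65625.
r = √(22.65625) ≈ 4.76.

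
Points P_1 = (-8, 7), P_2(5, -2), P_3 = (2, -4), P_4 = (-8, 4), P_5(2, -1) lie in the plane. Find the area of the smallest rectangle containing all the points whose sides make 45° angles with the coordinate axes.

77

In coordinates u = x + y, v = x − y the rectangle is axis-aligned; the map (x,y)→(u,v) scales areas by 2.
u-values: -1, 3, -2, -4, 1; range = 3 − (-4) = 7.
v-values: -15, 7, 6, -12, 3; range = 7 − (-15) = 22.
Area = (7 × 22) / 2 = 77.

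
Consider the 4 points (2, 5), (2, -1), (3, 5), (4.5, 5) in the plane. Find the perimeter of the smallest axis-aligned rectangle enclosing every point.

Width = max x − min x = 4.5 − 2 = 2.5.
Height = max y − min y = 5 − (-1) = 6.
Perimeter = 2(2.5 + 6) = 17.

17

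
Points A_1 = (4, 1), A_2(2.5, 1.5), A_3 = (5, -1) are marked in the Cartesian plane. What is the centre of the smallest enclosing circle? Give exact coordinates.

(3.75, 0.25)

Side lengths²: A_1A_2² = 2.5, A_1A_3² = 5, A_2A_3² = 12.5.
Since A_2A_3² = 12.5 ≥ 5 + 2.5 = 7.5, the angle opposite A_2A_3 is not acute, so the smallest enclosing circle has A_2A_3 as diameter.
Centre = midpoint of A_2A_3 = (3.75, 0.25), r² = 12.5/4 = 3.125.
Centre = (3.75, 0.25).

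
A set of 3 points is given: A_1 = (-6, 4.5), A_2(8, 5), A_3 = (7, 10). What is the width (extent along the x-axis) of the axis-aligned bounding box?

14

max x = 8, min x = -6, so width = 14.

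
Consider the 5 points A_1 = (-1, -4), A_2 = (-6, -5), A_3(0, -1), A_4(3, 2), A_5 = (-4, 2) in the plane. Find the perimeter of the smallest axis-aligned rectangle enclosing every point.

Width = max x − min x = 3 − (-6) = 9.
Height = max y − min y = 2 − (-5) = 7.
Perimeter = 2(9 + 7) = 32.

32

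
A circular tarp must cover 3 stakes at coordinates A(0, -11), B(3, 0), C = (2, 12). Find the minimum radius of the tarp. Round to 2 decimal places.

11.54

Side lengths²: AB² = 130, AC² = 533, BC² = 145.
Since AC² = 533 ≥ 145 + 130 = 275, the angle opposite AC is not acute, so the smallest enclosing circle has AC as diameter.
Centre = midpoint of AC = (1, 0.5), r² = 533/4 = 133.25.
r = √(133.25) ≈ 11.54.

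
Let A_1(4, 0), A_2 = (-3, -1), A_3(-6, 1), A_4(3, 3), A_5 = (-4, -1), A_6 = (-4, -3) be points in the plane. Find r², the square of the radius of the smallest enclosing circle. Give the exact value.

25.25

The minimum enclosing circle of a finite set is fixed by two of the points (as a diameter) or three (as a circumcircle).
The farthest pair is A_1–A_3 with squared distance 101. The circle on this segment as diameter has centre (-1, 0.5) and r² = 101/4 = 25.25.
Check A_2: distance² to centre = 6.25 ≤ 25.25, so it lies inside.
All remaining points lie in this disk, and no smaller disk contains both endpoints, so this is the minimum enclosing circle.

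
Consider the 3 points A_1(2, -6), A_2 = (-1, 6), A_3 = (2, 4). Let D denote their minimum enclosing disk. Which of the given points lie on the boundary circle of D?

Side lengths²: A_1A_2² = 153, A_1A_3² = 100, A_2A_3² = 13.
Since A_1A_2² = 153 ≥ 100 + 13 = 113, the angle opposite A_1A_2 is not acute, so the smallest enclosing circle has A_1A_2 as diameter.
Centre = midpoint of A_1A_2 = (0.5, 0), r² = 153/4 = 38.25.
The points at distance exactly r from the centre are A_1, A_2 — 2 points.

A_1, A_2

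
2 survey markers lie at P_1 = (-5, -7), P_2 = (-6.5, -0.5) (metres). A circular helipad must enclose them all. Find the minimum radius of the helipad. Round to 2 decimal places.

The smallest circle enclosing two points has them as diameter endpoints.
Centre = midpoint = (-5.75, -3.75); r² = |P_1P_2|²/4 = 44.5/4 = 11.125.
r = √(11.125) ≈ 3.34.

3.34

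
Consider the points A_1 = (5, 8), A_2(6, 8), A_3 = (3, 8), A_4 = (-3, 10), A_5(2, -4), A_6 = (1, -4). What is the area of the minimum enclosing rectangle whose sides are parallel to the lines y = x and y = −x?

161.5

In coordinates u = x + y, v = x − y the rectangle is axis-aligned; the map (x,y)→(u,v) scales areas by 2.
u-values: 13, 14, 11, 7, -2, -3; range = 14 − (-3) = 17.
v-values: -3, -2, -5, -13, 6, 5; range = 6 − (-13) = 19.
Area = (17 × 19) / 2 = 161.5.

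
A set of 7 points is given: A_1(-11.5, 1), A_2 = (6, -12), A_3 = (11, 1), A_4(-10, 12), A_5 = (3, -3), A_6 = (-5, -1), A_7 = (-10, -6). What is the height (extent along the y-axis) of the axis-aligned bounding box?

24

max y = 12, min y = -12, so height = 24.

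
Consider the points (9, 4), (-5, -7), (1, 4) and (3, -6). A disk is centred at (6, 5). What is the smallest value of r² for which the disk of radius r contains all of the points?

The required radius is the distance from (6, 5) to the farthest point.
Squared distances: 10, 265, 26, 130.
Maximum is 265, attained at (-5, -7).

265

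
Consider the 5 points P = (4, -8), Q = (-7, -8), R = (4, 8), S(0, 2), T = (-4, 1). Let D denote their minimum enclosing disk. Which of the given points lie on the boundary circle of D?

P, Q, R

A smallest enclosing disk is always determined by at most three of the input points on its boundary.
The farthest pair is Q–R with squared distance 377. The circle on this segment as diameter has centre (-1.5, 0) and r² = 377/4 = 94.25.
Check P: distance² to centre = 94.25 ≤ 94.25, so it lies inside.
All remaining points lie in this disk, and no smaller disk contains both endpoints, so this is the minimum enclosing circle.
The points at distance exactly r from the centre are P, Q, R — 3 points.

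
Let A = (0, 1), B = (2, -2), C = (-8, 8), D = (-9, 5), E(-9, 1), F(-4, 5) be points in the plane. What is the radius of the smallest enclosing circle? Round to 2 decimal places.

A smallest enclosing disk is always determined by at most three of the input points on its boundary.
The farthest pair is B–C with squared distance 200. The circle on this segment as diameter has centre (-3, 3) and r² = 200/4 = 50.
Check A: distance² to centre = 13 ≤ 50, so it lies inside.
All remaining points lie in this disk, and no smaller disk contains both endpoints, so this is the minimum enclosing circle.
r = √50 ≈ 7.07.

7.07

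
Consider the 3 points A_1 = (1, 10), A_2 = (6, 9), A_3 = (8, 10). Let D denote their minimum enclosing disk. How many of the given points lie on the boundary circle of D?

Side lengths²: A_1A_2² = 26, A_1A_3² = 49, A_2A_3² = 5.
Since A_1A_3² = 49 ≥ 26 + 5 = 31, the angle opposite A_1A_3 is not acute, so the smallest enclosing circle has A_1A_3 as diameter.
Centre = midpoint of A_1A_3 = (4.5, 10), r² = 49/4 = 12.25.
The points at distance exactly r from the centre are A_1, A_3 — 2 points.

2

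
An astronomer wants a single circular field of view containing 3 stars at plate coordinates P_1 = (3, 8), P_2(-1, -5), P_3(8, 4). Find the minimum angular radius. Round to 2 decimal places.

Side lengths²: P_1P_2² = 185, P_1P_3² = 41, P_2P_3² = 162.
Since P_1P_2² = 185 < 162 + 41 = 203, the triangle is acute, so the smallest enclosing circle is the circumcircle.
Circumcentre = (31/18, 23/18), r² = 7585/162.
r = √(7585/162) ≈ 6.84.

6.84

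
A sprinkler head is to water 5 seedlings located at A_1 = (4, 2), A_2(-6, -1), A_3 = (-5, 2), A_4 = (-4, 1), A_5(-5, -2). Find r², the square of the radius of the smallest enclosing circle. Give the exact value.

27.25

The farthest pair is A_1–A_2 with squared distance 109. The circle on this segment as diameter has centre (-1, 0.5) and r² = 109/4 = 27.25.
Check A_3: distance² to centre = 18.25 ≤ 27.25, so it lies inside.
All remaining points lie in this disk, and no smaller disk contains both endpoints, so this is the minimum enclosing circle.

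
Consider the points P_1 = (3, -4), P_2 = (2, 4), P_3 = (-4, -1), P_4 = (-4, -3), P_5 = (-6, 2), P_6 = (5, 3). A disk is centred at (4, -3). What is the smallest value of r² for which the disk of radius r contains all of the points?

125

The required radius is the distance from (4, -3) to the farthest point.
Squared distances: 2, 53, 68, 64, 125, 37.
Maximum is 125, attained at P_5.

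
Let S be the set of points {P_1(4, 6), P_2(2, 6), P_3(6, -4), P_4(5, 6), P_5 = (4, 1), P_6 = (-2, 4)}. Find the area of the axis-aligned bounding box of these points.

80

x ranges over [-2, 6], width 8.
y ranges over [-4, 6], height 10.
Area = 8 × 10 = 80.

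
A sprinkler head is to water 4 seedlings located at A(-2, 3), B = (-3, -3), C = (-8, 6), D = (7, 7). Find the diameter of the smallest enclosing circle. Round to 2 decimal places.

15.63

A smallest enclosing disk is always determined by at most three of the input points on its boundary.
The minimum enclosing circle is determined by three boundary points: B, C, D.
Their circumcentre is (-5/14, 61/14) with r² = 5989/98.
The farthest remaining point A is at distance² 445/98 ≤ 5989/98.
Diameter = 2r = 2√(5989/98) ≈ 15.63.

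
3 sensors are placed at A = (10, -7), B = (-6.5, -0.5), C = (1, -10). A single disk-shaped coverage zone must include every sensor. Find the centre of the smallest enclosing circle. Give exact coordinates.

(1.75, -3.75)

Side lengths²: AB² = 314.5, AC² = 90, BC² = 146.5.
Since AB² = 314.5 ≥ 146.5 + 90 = 236.5, the angle opposite AB is not acute, so the smallest enclosing circle has AB as diameter.
Centre = midpoint of AB = (1.75, -3.75), r² = 314.5/4 = 78.625.
Centre = (1.75, -3.75).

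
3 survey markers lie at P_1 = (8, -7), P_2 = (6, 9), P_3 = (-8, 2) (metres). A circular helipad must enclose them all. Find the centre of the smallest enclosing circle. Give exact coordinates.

Side lengths²: P_1P_2² = 260, P_1P_3² = 337, P_2P_3² = 245.
Since P_1P_3² = 337 < 260 + 245 = 505, the triangle is acute, so the smallest enclosing circle is the circumcircle.
Circumcentre = (27/17, 11/34), r² = 109525/1156.
Centre = (27/17, 11/34).

(27/17, 11/34)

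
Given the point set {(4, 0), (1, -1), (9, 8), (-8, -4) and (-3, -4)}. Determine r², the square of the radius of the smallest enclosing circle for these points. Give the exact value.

The farthest pair is (9, 8)–(-8, -4) with squared distance 433. The circle on this segment as diameter has centre (0.5, 2) and r² = 433/4 = 108.25.
Check (4, 0): distance² to centre = 16.25 ≤ 108.25, so it lies inside.
All remaining points lie in this disk, and no smaller disk contains both endpoints, so this is the minimum enclosing circle.

108.25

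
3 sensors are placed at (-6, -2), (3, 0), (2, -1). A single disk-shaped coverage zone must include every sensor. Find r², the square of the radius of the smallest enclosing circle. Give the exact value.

Call the three points A, B, C in the order given.
Side lengths²: AB² = 85, AC² = 65, BC² = 2.
Since AB² = 85 ≥ 65 + 2 = 67, the angle opposite AB is not acute, so the smallest enclosing circle has AB as diameter.
Centre = midpoint of AB = (-1.5, -1), r² = 85/4 = 21.25.

21.25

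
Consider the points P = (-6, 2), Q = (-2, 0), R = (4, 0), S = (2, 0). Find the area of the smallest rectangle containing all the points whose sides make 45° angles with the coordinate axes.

48

In coordinates u = x + y, v = x − y the rectangle is axis-aligned; the map (x,y)→(u,v) scales areas by 2.
u-values: -4, -2, 4, 2; range = 4 − (-4) = 8.
v-values: -8, -2, 4, 2; range = 4 − (-8) = 12.
Area = (8 × 12) / 2 = 48.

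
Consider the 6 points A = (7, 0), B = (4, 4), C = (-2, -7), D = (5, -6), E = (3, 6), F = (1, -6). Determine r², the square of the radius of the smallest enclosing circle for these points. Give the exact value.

89725/1849

By Welzl's lemma the MEC is supported by two points (diametrically opposite) or three points (on a circumcircle).
The minimum enclosing circle is determined by three boundary points: C, D, E.
Their circumcentre is (28/43, -24/43) with r² = 89725/1849.
The farthest remaining point A is at distance² 75105/1849 ≤ 89725/1849.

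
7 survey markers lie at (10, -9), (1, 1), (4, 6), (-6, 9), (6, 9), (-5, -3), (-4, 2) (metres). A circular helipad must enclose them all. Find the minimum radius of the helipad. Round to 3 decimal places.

12.042

A smallest enclosing disk is always determined by at most three of the input points on its boundary.
The farthest pair is (10, -9)–(-6, 9) with squared distance 580. The circle on this segment as diameter has centre (2, 0) and r² = 580/4 = 145.
Check (1, 1): distance² to centre = 2 ≤ 145, so it lies inside.
All remaining points lie in this disk, and no smaller disk contains both endpoints, so this is the minimum enclosing circle.
r = √145 ≈ 12.042.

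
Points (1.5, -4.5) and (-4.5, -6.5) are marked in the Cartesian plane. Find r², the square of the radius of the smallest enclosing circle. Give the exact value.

10

The smallest circle enclosing two points has them as diameter endpoints.
Centre = midpoint = (-1.5, -5.5); r² = |(1.5, -4.5)−(-4.5, -6.5)|²/4 = 40/4 = 10.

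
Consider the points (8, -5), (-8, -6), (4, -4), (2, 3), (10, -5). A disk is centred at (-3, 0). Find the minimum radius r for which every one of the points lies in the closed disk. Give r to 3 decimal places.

The required radius is the distance from (-3, 0) to the farthest point.
Squared distances: 146, 61, 65, 34, 194.
Maximum is 194, attained at (10, -5).
r = √194 ≈ 13.928.

13.928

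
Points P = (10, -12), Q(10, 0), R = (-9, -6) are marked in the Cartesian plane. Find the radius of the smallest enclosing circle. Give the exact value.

Side lengths²: PQ² = 144, PR² = 397, QR² = 397.
Since QR² = 397 < 397 + 144 = 541, the triangle is acute, so the smallest enclosing circle is the circumcircle.
Circumcentre = (55/38, -6), r² = 157609/1444.
r = √(157609/1444) = 397/38.

397/38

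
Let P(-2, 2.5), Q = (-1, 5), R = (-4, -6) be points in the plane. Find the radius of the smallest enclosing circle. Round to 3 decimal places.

Side lengths²: PQ² = 7.25, PR² = 76.25, QR² = 130.
Since QR² = 130 ≥ 76.25 + 7.25 = 83.5, the angle opposite QR is not acute, so the smallest enclosing circle has QR as diameter.
Centre = midpoint of QR = (-2.5, -0.5), r² = 130/4 = 32.5.
r = √(32.5) ≈ 5.701.

5.701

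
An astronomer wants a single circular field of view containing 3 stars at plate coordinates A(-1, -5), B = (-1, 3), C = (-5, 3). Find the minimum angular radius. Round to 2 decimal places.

Side lengths²: AB² = 64, AC² = 80, BC² = 16.
Since AC² = 80 ≥ 64 + 16 = 80, the angle opposite AC is not acute, so the smallest enclosing circle has AC as diameter.
Centre = midpoint of AC = (-3, -1), r² = 80/4 = 20.
r = √20 ≈ 4.47.

4.47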